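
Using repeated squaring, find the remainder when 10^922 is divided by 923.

302

10^1 ≡ 10 (mod 923)
10^2 ≡ 10^2 = 100 ≡ 100 (mod 923)
10^4 ≡ 100^2 = 10000 ≡ 770 (mod 923)
10^8 ≡ 770^2 = 592900 ≡ 334 (mod 923)
10^16 ≡ 334^2 = 111556 ≡ 796 (mod 923)
10^32 ≡ 796^2 = 633616 ≡ 438 (mod 923)
10^64 ≡ 438^2 = 191844 ≡ 783 (mod 923)
10^128 ≡ 783^2 = 613089 ≡ 217 (mod 923)
10^256 ≡ 217^2 = 47089 ≡ 16 (mod 923)
10^512 ≡ 16^2 = 256 ≡ 256 (mod 923)
922 = 512 + 256 + 128 + 16 + 8 + 2 in binary powers of 2.
So 10^922 ≡ 256 · 16 · 217 · 796 · 334 · 100 ≡ 302 (mod 923).
Since 302 ≠ 1, base 10 is a Fermat witness: 923 is composite.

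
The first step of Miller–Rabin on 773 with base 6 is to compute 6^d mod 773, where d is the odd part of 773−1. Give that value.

773 − 1 = 772 = 2^2 · 193, so d = 193.
6^1 ≡ 6 (mod 773)
6^2 ≡ 6^2 = 36 ≡ 36 (mod 773)
6^4 ≡ 36^2 = 1296 ≡ 523 (mod 773)
6^8 ≡ 523^2 = 273529 ≡ 660 (mod 773)
6^16 ≡ 660^2 = 435600 ≡ 401 (mod 773)
6^32 ≡ 401^2 = 160801 ≡ 17 (mod 773)
6^64 ≡ 17^2 = 289 ≡ 289 (mod 773)
6^128 ≡ 289^2 = 83521 ≡ 37 (mod 773)
193 = 128 + 64 + 1 in binary powers of 2.
So 6^193 ≡ 37 · 289 · 6 ≡ 772 (mod 773).
Since 6^d ≡ 772 (mod 773), base 6 does not prove 773 composite.

772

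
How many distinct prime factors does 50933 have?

50933 = 31^2 · 53
50933 = 31^2 · 53, which has 2 distinct prime factors.

2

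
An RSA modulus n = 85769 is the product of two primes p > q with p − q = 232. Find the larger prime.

431

Since p = q + 232, we have 85769 = q(q + 232), so q² + 232q − 85769 = 0.
Discriminant: 232² + 4·85769 = 53824 + 343076 = 396900; √396900 = 630.
q = (−232 + 630)/2 = 199, and p = q + 232 = 431.
Check: 199 · 431 = 85769.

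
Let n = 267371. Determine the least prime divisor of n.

267371 is odd.
Digit sum 26, not divisible by 3.
Ends in 1: not divisible by 5.
7: 267371 = 7·38195 + 6
11: 267371 = 11·24306 + 5
13: 267371 = 13·20567

13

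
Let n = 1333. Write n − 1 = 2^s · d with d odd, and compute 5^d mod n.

32

1333 − 1 = 1332 = 2^2 · 333, so d = 333.
5^1 ≡ 5 (mod 1333)
5^2 ≡ 5^2 = 25 ≡ 25 (mod 1333)
5^4 ≡ 25^2 = 625 ≡ 625 (mod 1333)
5^8 ≡ 625^2 = 390625 ≡ 56 (mod 1333)
5^16 ≡ 56^2 = 3136 ≡ 470 (mod 1333)
5^32 ≡ 470^2 = 220900 ≡ 955 (mod 1333)
5^64 ≡ 955^2 = 912025 ≡ 253 (mod 1333)
5^128 ≡ 253^2 = 64009 ≡ 25 (mod 1333)
5^256 ≡ 25^2 = 625 ≡ 625 (mod 1333)
333 = 256 + 64 + 8 + 4 + 1 in binary powers of 2.
So 5^333 ≡ 625 · 253 · 56 · 625 · 5 ≡ 32 (mod 1333).
Squaring chain: 32 → 1024; never reaches −1, so base 5 is a Miller–Rabin witness that 1333 is composite.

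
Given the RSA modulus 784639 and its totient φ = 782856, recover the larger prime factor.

997

φ(n) = (p−1)(q−1) = n − (p+q) + 1, so p + q = 784639 − 782856 + 1 = 1784.
p and q are the roots of t² − 1784t + 784639 = 0.
Discriminant: 1784² − 4·784639 = 3182656 − 3138556 = 44100; √44100 = 210.
q = (1784 − 210)/2 = 787, p = (1784 + 210)/2 = 997.
Check: 787 · 997 = 784639.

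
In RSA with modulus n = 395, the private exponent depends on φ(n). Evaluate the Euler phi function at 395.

Factor: 395 = 5 · 79.
φ(395) = (5−1) · (79−1) = 4 · 78 = 312.

312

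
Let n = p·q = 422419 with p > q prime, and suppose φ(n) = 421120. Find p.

φ(n) = (p−1)(q−1) = n − (p+q) + 1, so p + q = 422419 − 421120 + 1 = 1300.
p and q are the roots of t² − 1300t + 422419 = 0.
Discriminant: 1300² − 4·422419 = 1690000 − 1689676 = 324; √324 = 18.
q = (1300 − 18)/2 = 641, p = (1300 + 18)/2 = 659.
Check: 641 · 659 = 422419.

659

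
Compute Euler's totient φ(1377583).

Factor: 1377583 = 73 · 113 · 167.
φ(1377583) = (73−1) · (113−1) · (167−1) = 72 · 112 · 166 = 1338624.

1338624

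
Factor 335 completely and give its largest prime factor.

67

335 = 5 · 67
67 is prime.
So 335 = 5 · 67; the largest prime factor is 67.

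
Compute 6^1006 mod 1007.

598

6^1 ≡ 6 (mod 1007)
6^2 ≡ 6^2 = 36 ≡ 36 (mod 1007)
6^4 ≡ 36^2 = 1296 ≡ 289 (mod 1007)
6^8 ≡ 289^2 = 83521 ≡ 947 (mod 1007)
6^16 ≡ 947^2 = 896809 ≡ 579 (mod 1007)
6^32 ≡ 579^2 = 335241 ≡ 917 (mod 1007)
6^64 ≡ 917^2 = 840889 ≡ 44 (mod 1007)
6^128 ≡ 44^2 = 1936 ≡ 929 (mod 1007)
6^256 ≡ 929^2 = 863041 ≡ 42 (mod 1007)
6^512 ≡ 42^2 = 1764 ≡ 757 (mod 1007)
1006 = 512 + 256 + 128 + 64 + 32 + 8 + 4 + 2 in binary powers of 2.
So 6^1006 ≡ 757 · 42 · 929 · 44 · 917 · 947 · 289 · 36 ≡ 598 (mod 1007).
Since 598 ≠ 1, base 6 is a Fermat witness: 1007 is composite.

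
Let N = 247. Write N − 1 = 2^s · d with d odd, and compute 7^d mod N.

96

247 − 1 = 246 = 2^1 · 123, so d = 123.
7^1 ≡ 7 (mod 247)
7^2 ≡ 7^2 = 49 ≡ 49 (mod 247)
7^4 ≡ 49^2 = 2401 ≡ 178 (mod 247)
7^8 ≡ 178^2 = 31684 ≡ 68 (mod 247)
7^16 ≡ 68^2 = 4624 ≡ 178 (mod 247)
7^32 ≡ 178^2 = 31684 ≡ 68 (mod 247)
7^64 ≡ 68^2 = 4624 ≡ 178 (mod 247)
123 = 64 + 32 + 16 + 8 + 2 + 1 in binary powers of 2.
So 7^123 ≡ 178 · 68 · 178 · 68 · 49 · 7 ≡ 96 (mod 247).
Squaring chain: 96; never reaches −1, so base 7 is a Miller–Rabin witness that 247 is composite.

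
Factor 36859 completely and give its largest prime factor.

41

36859 = 29 · 1271
1271 = 31 · 41
41 is prime.
So 36859 = 29 · 31 · 41; the largest prime factor is 41.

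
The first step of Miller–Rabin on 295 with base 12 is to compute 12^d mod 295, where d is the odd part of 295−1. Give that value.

295 − 1 = 294 = 2^1 · 147, so d = 147.
12^1 ≡ 12 (mod 295)
12^2 ≡ 12^2 = 144 ≡ 144 (mod 295)
12^4 ≡ 144^2 = 20736 ≡ 86 (mod 295)
12^8 ≡ 86^2 = 7396 ≡ 21 (mod 295)
12^16 ≡ 21^2 = 441 ≡ 146 (mod 295)
12^32 ≡ 146^2 = 21316 ≡ 76 (mod 295)
12^64 ≡ 76^2 = 5776 ≡ 171 (mod 295)
12^128 ≡ 171^2 = 29241 ≡ 36 (mod 295)
147 = 128 + 16 + 2 + 1 in binary powers of 2.
So 12^147 ≡ 36 · 146 · 144 · 12 ≡ 203 (mod 295).
Squaring chain: 203; never reaches −1, so base 12 is a Miller–Rabin witness that 295 is composite.

203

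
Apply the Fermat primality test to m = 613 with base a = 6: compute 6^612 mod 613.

1

6^1 ≡ 6 (mod 613)
6^2 ≡ 6^2 = 36 ≡ 36 (mod 613)
6^4 ≡ 36^2 = 1296 ≡ 70 (mod 613)
6^8 ≡ 70^2 = 4900 ≡ 609 (mod 613)
6^16 ≡ 609^2 = 370881 ≡ 16 (mod 613)
6^32 ≡ 16^2 = 256 ≡ 256 (mod 613)
6^64 ≡ 256^2 = 65536 ≡ 558 (mod 613)
6^128 ≡ 558^2 = 311364 ≡ 573 (mod 613)
6^256 ≡ 573^2 = 328329 ≡ 374 (mod 613)
6^512 ≡ 374^2 = 139876 ≡ 112 (mod 613)
612 = 512 + 64 + 32 + 4 in binary powers of 2.
So 6^612 ≡ 112 · 558 · 256 · 70 ≡ 1 (mod 613).
Since the result is 1, base 6 gives no evidence that 613 is composite.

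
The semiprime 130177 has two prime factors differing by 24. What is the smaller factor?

Since p = q + 24, we have 130177 = q(q + 24), so q² + 24q − 130177 = 0.
Discriminant: 24² + 4·130177 = 576 + 520708 = 521284; √521284 = 722.
q = (−24 + 722)/2 = 349, and p = q + 24 = 373.
Check: 349 · 373 = 130177.

349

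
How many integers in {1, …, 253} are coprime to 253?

220

Factor: 253 = 11 · 23.
φ(253) = (11−1) · (23−1) = 10 · 22 = 220.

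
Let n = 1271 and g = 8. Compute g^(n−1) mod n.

8^1 ≡ 8 (mod 1271)
8^2 ≡ 8^2 = 64 ≡ 64 (mod 1271)
8^4 ≡ 64^2 = 4096 ≡ 283 (mod 1271)
8^8 ≡ 283^2 = 80089 ≡ 16 (mod 1271)
8^16 ≡ 16^2 = 256 ≡ 256 (mod 1271)
8^32 ≡ 256^2 = 65536 ≡ 715 (mod 1271)
8^64 ≡ 715^2 = 511225 ≡ 283 (mod 1271)
8^128 ≡ 283^2 = 80089 ≡ 16 (mod 1271)
8^256 ≡ 16^2 = 256 ≡ 256 (mod 1271)
8^512 ≡ 256^2 = 65536 ≡ 715 (mod 1271)
8^1024 ≡ 715^2 = 511225 ≡ 283 (mod 1271)
1270 = 1024 + 128 + 64 + 32 + 16 + 4 + 2 in binary powers of 2.
So 8^1270 ≡ 283 · 16 · 283 · 715 · 256 · 283 · 64 ≡ 1024 (mod 1271).
Since 1024 ≠ 1, base 8 is a Fermat witness: 1271 is composite.

1024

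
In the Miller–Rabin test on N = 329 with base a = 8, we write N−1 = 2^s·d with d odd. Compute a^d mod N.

162

329 − 1 = 328 = 2^3 · 41, so d = 41.
8^1 ≡ 8 (mod 329)
8^2 ≡ 8^2 = 64 ≡ 64 (mod 329)
8^4 ≡ 64^2 = 4096 ≡ 148 (mod 329)
8^8 ≡ 148^2 = 21904 ≡ 190 (mod 329)
8^16 ≡ 190^2 = 36100 ≡ 239 (mod 329)
8^32 ≡ 239^2 = 57121 ≡ 204 (mod 329)
41 = 32 + 8 + 1 in binary powers of 2.
So 8^41 ≡ 204 · 190 · 8 ≡ 162 (mod 329).
Squaring chain: 162 → 253 → 183; never reaches −1, so base 8 is a Miller–Rabin witness that 329 is composite.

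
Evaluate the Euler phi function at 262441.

Factor: 262441 = 37 · 41 · 173.
φ(262441) = (37−1) · (41−1) · (173−1) = 36 · 40 · 172 = 247680.

247680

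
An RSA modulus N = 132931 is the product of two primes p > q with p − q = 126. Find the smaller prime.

Since p = q + 126, we have 132931 = q(q + 126), so q² + 126q − 132931 = 0.
Discriminant: 126² + 4·132931 = 15876 + 531724 = 547600; √547600 = 740.
q = (−126 + 740)/2 = 307, and p = q + 126 = 433.
Check: 307 · 433 = 132931.

307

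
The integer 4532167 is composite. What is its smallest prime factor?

37

4532167 is odd.
Digit sum 28, not divisible by 3.
Ends in 7: not divisible by 5.
7: 4532167 = 7·647452 + 3
11: 4532167 = 11·412015 + 2
13: 4532167 = 13·348628 + 3
17: 4532167 = 17·266598 + 1
19: 4532167 = 19·238535 + 2
23: 4532167 = 23·197050 + 17
29: 4532167 = 29·156281 + 18
31: 4532167 = 31·146198 + 29
37: 4532167 = 37·122491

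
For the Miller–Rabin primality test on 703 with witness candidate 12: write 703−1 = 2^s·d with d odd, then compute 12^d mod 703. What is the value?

703 − 1 = 702 = 2^1 · 351, so d = 351.
12^1 ≡ 12 (mod 703)
12^2 ≡ 12^2 = 144 ≡ 144 (mod 703)
12^4 ≡ 144^2 = 20736 ≡ 349 (mod 703)
12^8 ≡ 349^2 = 121801 ≡ 182 (mod 703)
12^16 ≡ 182^2 = 33124 ≡ 83 (mod 703)
12^32 ≡ 83^2 = 6889 ≡ 562 (mod 703)
12^64 ≡ 562^2 = 315844 ≡ 197 (mod 703)
12^128 ≡ 197^2 = 38809 ≡ 144 (mod 703)
12^256 ≡ 144^2 = 20736 ≡ 349 (mod 703)
351 = 256 + 64 + 16 + 8 + 4 + 2 + 1 in binary powers of 2.
So 12^351 ≡ 349 · 197 · 83 · 182 · 349 · 144 · 12 ≡ 75 (mod 703).
Squaring chain: 75; never reaches −1, so base 12 is a Miller–Rabin witness that 703 is composite.

75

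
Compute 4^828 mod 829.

1

4^1 ≡ 4 (mod 829)
4^2 ≡ 4^2 = 16 ≡ 16 (mod 829)
4^4 ≡ 16^2 = 256 ≡ 256 (mod 829)
4^8 ≡ 256^2 = 65536 ≡ 45 (mod 829)
4^16 ≡ 45^2 = 2025 ≡ 367 (mod 829)
4^32 ≡ 367^2 = 134689 ≡ 391 (mod 829)
4^64 ≡ 391^2 = 152881 ≡ 345 (mod 829)
4^128 ≡ 345^2 = 119025 ≡ 478 (mod 829)
4^256 ≡ 478^2 = 228484 ≡ 509 (mod 829)
4^512 ≡ 509^2 = 259081 ≡ 433 (mod 829)
828 = 512 + 256 + 32 + 16 + 8 + 4 in binary powers of 2.
So 4^828 ≡ 433 · 509 · 391 · 367 · 45 · 256 ≡ 1 (mod 829).
Since the result is 1, base 4 gives no evidence that 829 is composite.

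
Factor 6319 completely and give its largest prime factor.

6319 = 71 · 89
89 is prime.
So 6319 = 71 · 89; the largest prime factor is 89.

89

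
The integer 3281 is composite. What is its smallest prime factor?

3281 is odd.
Digit sum 14, not divisible by 3.
Ends in 1: not divisible by 5.
7: 3281 = 7·468 + 5
11: 3281 = 11·298 + 3
13: 3281 = 13·252 + 5
17: 3281 = 17·193

17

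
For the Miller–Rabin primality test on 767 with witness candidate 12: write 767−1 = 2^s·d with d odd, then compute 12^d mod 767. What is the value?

767 − 1 = 766 = 2^1 · 383, so d = 383.
12^1 ≡ 12 (mod 767)
12^2 ≡ 12^2 = 144 ≡ 144 (mod 767)
12^4 ≡ 144^2 = 20736 ≡ 27 (mod 767)
12^8 ≡ 27^2 = 729 ≡ 729 (mod 767)
12^16 ≡ 729^2 = 531441 ≡ 677 (mod 767)
12^32 ≡ 677^2 = 458329 ≡ 430 (mod 767)
12^64 ≡ 430^2 = 184900 ≡ 53 (mod 767)
12^128 ≡ 53^2 = 2809 ≡ 508 (mod 767)
12^256 ≡ 508^2 = 258064 ≡ 352 (mod 767)
383 = 256 + 64 + 32 + 16 + 8 + 4 + 2 + 1 in binary powers of 2.
So 12^383 ≡ 352 · 53 · 430 · 677 · 729 · 27 · 144 · 12 ≡ 584 (mod 767).
Squaring chain: 584; never reaches −1, so base 12 is a Miller–Rabin witness that 767 is composite.

584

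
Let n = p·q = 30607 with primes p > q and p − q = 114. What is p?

241

Since p = q + 114, we have 30607 = q(q + 114), so q² + 114q − 30607 = 0.
Discriminant: 114² + 4·30607 = 12996 + 122428 = 135424; √135424 = 368.
q = (−114 + 368)/2 = 127, and p = q + 114 = 241.
Check: 127 · 241 = 30607.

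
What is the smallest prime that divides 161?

7

161 is odd.
Digit sum 8, not divisible by 3.
Ends in 1: not divisible by 5.
7: 161 = 7·23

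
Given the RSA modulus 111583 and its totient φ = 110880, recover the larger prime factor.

φ(n) = (p−1)(q−1) = n − (p+q) + 1, so p + q = 111583 − 110880 + 1 = 704.
p and q are the roots of t² − 704t + 111583 = 0.
Discriminant: 704² − 4·111583 = 495616 − 446332 = 49284; √49284 = 222.
q = (704 − 222)/2 = 241, p = (704 + 222)/2 = 463.
Check: 241 · 463 = 111583.

463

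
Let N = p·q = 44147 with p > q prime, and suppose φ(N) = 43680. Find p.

φ(n) = (p−1)(q−1) = n − (p+q) + 1, so p + q = 44147 − 43680 + 1 = 468.
p and q are the roots of t² − 468t + 44147 = 0.
Discriminant: 468² − 4·44147 = 219024 − 176588 = 42436; √42436 = 206.
q = (468 − 206)/2 = 131, p = (468 + 206)/2 = 337.
Check: 131 · 337 = 44147.

337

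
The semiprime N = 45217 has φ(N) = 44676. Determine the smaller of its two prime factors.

103

φ(n) = (p−1)(q−1) = n − (p+q) + 1, so p + q = 45217 − 44676 + 1 = 542.
p and q are the roots of t² − 542t + 45217 = 0.
Discriminant: 542² − 4·45217 = 293764 − 180868 = 112896; √112896 = 336.
q = (542 − 336)/2 = 103, p = (542 + 336)/2 = 439.
Check: 103 · 439 = 45217.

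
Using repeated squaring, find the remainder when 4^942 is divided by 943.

4^1 ≡ 4 (mod 943)
4^2 ≡ 4^2 = 16 ≡ 16 (mod 943)
4^4 ≡ 16^2 = 256 ≡ 256 (mod 943)
4^8 ≡ 256^2 = 65536 ≡ 469 (mod 943)
4^16 ≡ 469^2 = 219961 ≡ 242 (mod 943)
4^32 ≡ 242^2 = 58564 ≡ 98 (mod 943)
4^64 ≡ 98^2 = 9604 ≡ 174 (mod 943)
4^128 ≡ 174^2 = 30276 ≡ 100 (mod 943)
4^256 ≡ 100^2 = 10000 ≡ 570 (mod 943)
4^512 ≡ 570^2 = 324900 ≡ 508 (mod 943)
942 = 512 + 256 + 128 + 32 + 8 + 4 + 2 in binary powers of 2.
So 4^942 ≡ 508 · 570 · 100 · 98 · 469 · 256 · 16 ≡ 836 (mod 943).
Since 836 ≠ 1, base 4 is a Fermat witness: 943 is composite.

836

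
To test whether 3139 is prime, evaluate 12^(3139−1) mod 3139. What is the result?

12^1 ≡ 12 (mod 3139)
12^2 ≡ 12^2 = 144 ≡ 144 (mod 3139)
12^4 ≡ 144^2 = 20736 ≡ 1902 (mod 3139)
12^8 ≡ 1902^2 = 3617604 ≡ 1476 (mod 3139)
12^16 ≡ 1476^2 = 2178576 ≡ 110 (mod 3139)
12^32 ≡ 110^2 = 12100 ≡ 2683 (mod 3139)
12^64 ≡ 2683^2 = 7198489 ≡ 762 (mod 3139)
12^128 ≡ 762^2 = 580644 ≡ 3068 (mod 3139)
12^256 ≡ 3068^2 = 9412624 ≡ 1902 (mod 3139)
12^512 ≡ 1902^2 = 3617604 ≡ 1476 (mod 3139)
12^1024 ≡ 1476^2 = 2178576 ≡ 110 (mod 3139)
12^2048 ≡ 110^2 = 12100 ≡ 2683 (mod 3139)
3138 = 2048 + 1024 + 64 + 2 in binary powers of 2.
So 12^3138 ≡ 2683 · 110 · 762 · 144 ≡ 649 (mod 3139).
Since 649 ≠ 1, base 12 is a Fermat witness: 3139 is composite.

649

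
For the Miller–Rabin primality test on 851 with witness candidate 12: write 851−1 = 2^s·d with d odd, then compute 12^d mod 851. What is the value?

851 − 1 = 850 = 2^1 · 425, so d = 425.
12^1 ≡ 12 (mod 851)
12^2 ≡ 12^2 = 144 ≡ 144 (mod 851)
12^4 ≡ 144^2 = 20736 ≡ 312 (mod 851)
12^8 ≡ 312^2 = 97344 ≡ 330 (mod 851)
12^16 ≡ 330^2 = 108900 ≡ 823 (mod 851)
12^32 ≡ 823^2 = 677329 ≡ 784 (mod 851)
12^64 ≡ 784^2 = 614656 ≡ 234 (mod 851)
12^128 ≡ 234^2 = 54756 ≡ 292 (mod 851)
12^256 ≡ 292^2 = 85264 ≡ 164 (mod 851)
425 = 256 + 128 + 32 + 8 + 1 in binary powers of 2.
So 12^425 ≡ 164 · 292 · 784 · 330 · 12 ≡ 292 (mod 851).
Squaring chain: 292; never reaches −1, so base 12 is a Miller–Rabin witness that 851 is composite.

292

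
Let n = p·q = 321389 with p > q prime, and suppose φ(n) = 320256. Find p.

577

φ(n) = (p−1)(q−1) = n − (p+q) + 1, so p + q = 321389 − 320256 + 1 = 1134.
p and q are the roots of t² − 1134t + 321389 = 0.
Discriminant: 1134² − 4·321389 = 1285956 − 1285556 = 400; √400 = 20.
q = (1134 − 20)/2 = 557, p = (1134 + 20)/2 = 577.
Check: 557 · 577 = 321389.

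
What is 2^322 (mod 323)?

157

2^1 ≡ 2 (mod 323)
2^2 ≡ 2^2 = 4 ≡ 4 (mod 323)
2^4 ≡ 4^2 = 16 ≡ 16 (mod 323)
2^8 ≡ 16^2 = 256 ≡ 256 (mod 323)
2^16 ≡ 256^2 = 65536 ≡ 290 (mod 323)
2^32 ≡ 290^2 = 84100 ≡ 120 (mod 323)
2^64 ≡ 120^2 = 14400 ≡ 188 (mod 323)
2^128 ≡ 188^2 = 35344 ≡ 137 (mod 323)
2^256 ≡ 137^2 = 18769 ≡ 35 (mod 323)
322 = 256 + 64 + 2 in binary powers of 2.
So 2^322 ≡ 35 · 188 · 4 ≡ 157 (mod 323).
Since 157 ≠ 1, base 2 is a Fermat witness: 323 is composite.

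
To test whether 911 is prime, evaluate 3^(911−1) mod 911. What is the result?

1

3^1 ≡ 3 (mod 911)
3^2 ≡ 3^2 = 9 ≡ 9 (mod 911)
3^4 ≡ 9^2 = 81 ≡ 81 (mod 911)
3^8 ≡ 81^2 = 6561 ≡ 184 (mod 911)
3^16 ≡ 184^2 = 33856 ≡ 149 (mod 911)
3^32 ≡ 149^2 = 22201 ≡ 337 (mod 911)
3^64 ≡ 337^2 = 113569 ≡ 605 (mod 911)
3^128 ≡ 605^2 = 366025 ≡ 714 (mod 911)
3^256 ≡ 714^2 = 509796 ≡ 547 (mod 911)
3^512 ≡ 547^2 = 299209 ≡ 401 (mod 911)
910 = 512 + 256 + 128 + 8 + 4 + 2 in binary powers of 2.
So 3^910 ≡ 401 · 547 · 714 · 184 · 81 · 9 ≡ 1 (mod 911).
Since the result is 1, base 3 gives no evidence that 911 is composite.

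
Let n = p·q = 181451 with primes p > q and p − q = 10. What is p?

Since p = q + 10, we have 181451 = q(q + 10), so q² + 10q − 181451 = 0.
Discriminant: 10² + 4·181451 = 100 + 725804 = 725904; √725904 = 852.
q = (−10 + 852)/2 = 421, and p = q + 10 = 431.
Check: 421 · 431 = 181451.

431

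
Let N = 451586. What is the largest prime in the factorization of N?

89

451586 = 2 · 225793
225793 = 43 · 5251
5251 = 59 · 89
89 is prime.
So 451586 = 2 · 43 · 59 · 89; the largest prime factor is 89.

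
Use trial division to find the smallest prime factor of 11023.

73

11023 is odd.
Digit sum 7, not divisible by 3.
Ends in 3: not divisible by 5.
7: 11023 = 7·1574 + 5
11: 11023 = 11·1002 + 1
13: 11023 = 13·847 + 12
17: 11023 = 17·648 + 7
19: 11023 = 19·580 + 3
23: 11023 = 23·479 + 6
29: 11023 = 29·380 + 3
31: 11023 = 31·355 + 18
37: 11023 = 37·297 + 34
41: 11023 = 41·268 + 35
43: 11023 = 43·256 + 15
47: 11023 = 47·234 + 25
53: 11023 = 53·207 + 52
59: 11023 = 59·186 + 49
61: 11023 = 61·180 + 43
67: 11023 = 67·164 + 35
71: 11023 = 71·155 + 18
73: 11023 = 73·151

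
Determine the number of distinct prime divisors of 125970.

125970 = 2 · 62985
62985 = 3 · 20995
20995 = 5 · 4199
4199 = 13 · 323
323 = 17 · 19
125970 = 2 · 3 · 5 · 13 · 17 · 19, which has 6 distinct prime factors.

6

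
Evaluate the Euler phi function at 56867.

Factor: 56867 = 19 · 41 · 73.
φ(56867) = (19−1) · (41−1) · (73−1) = 18 · 40 · 72 = 51840.

51840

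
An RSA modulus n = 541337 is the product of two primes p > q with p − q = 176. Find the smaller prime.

Since p = q + 176, we have 541337 = q(q + 176), so q² + 176q − 541337 = 0.
Discriminant: 176² + 4·541337 = 30976 + 2165348 = 2196324; √2196324 = 1482.
q = (−176 + 1482)/2 = 653, and p = q + 176 = 829.
Check: 653 · 829 = 541337.

653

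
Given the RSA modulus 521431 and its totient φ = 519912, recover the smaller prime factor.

φ(n) = (p−1)(q−1) = n − (p+q) + 1, so p + q = 521431 − 519912 + 1 = 1520.
p and q are the roots of t² − 1520t + 521431 = 0.
Discriminant: 1520² − 4·521431 = 2310400 − 2085724 = 224676; √224676 = 474.
q = (1520 − 474)/2 = 523, p = (1520 + 474)/2 = 997.
Check: 523 · 997 = 521431.

523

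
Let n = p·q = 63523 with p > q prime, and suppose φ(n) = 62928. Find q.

139

φ(n) = (p−1)(q−1) = n − (p+q) + 1, so p + q = 63523 − 62928 + 1 = 596.
p and q are the roots of t² − 596t + 63523 = 0.
Discriminant: 596² − 4·63523 = 355216 − 254092 = 101124; √101124 = 318.
q = (596 − 318)/2 = 139, p = (596 + 318)/2 = 457.
Check: 139 · 457 = 63523.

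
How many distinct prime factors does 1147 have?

1147 = 31 · 37
1147 = 31 · 37, which has 2 distinct prime factors.

2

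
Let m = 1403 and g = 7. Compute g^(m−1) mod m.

351

7^1 ≡ 7 (mod 1403)
7^2 ≡ 7^2 = 49 ≡ 49 (mod 1403)
7^4 ≡ 49^2 = 2401 ≡ 998 (mod 1403)
7^8 ≡ 998^2 = 996004 ≡ 1277 (mod 1403)
7^16 ≡ 1277^2 = 1630729 ≡ 443 (mod 1403)
7^32 ≡ 443^2 = 196249 ≡ 1232 (mod 1403)
7^64 ≡ 1232^2 = 1517824 ≡ 1181 (mod 1403)
7^128 ≡ 1181^2 = 1394761 ≡ 179 (mod 1403)
7^256 ≡ 179^2 = 32041 ≡ 1175 (mod 1403)
7^512 ≡ 1175^2 = 1380625 ≡ 73 (mod 1403)
7^1024 ≡ 73^2 = 5329 ≡ 1120 (mod 1403)
1402 = 1024 + 256 + 64 + 32 + 16 + 8 + 2 in binary powers of 2.
So 7^1402 ≡ 1120 · 1175 · 1181 · 1232 · 443 · 1277 · 49 ≡ 351 (mod 1403).
Since 351 ≠ 1, base 7 is a Fermat witness: 1403 is composite.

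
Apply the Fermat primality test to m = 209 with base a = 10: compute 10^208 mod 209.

10^1 ≡ 10 (mod 209)
10^2 ≡ 10^2 = 100 ≡ 100 (mod 209)
10^4 ≡ 100^2 = 10000 ≡ 177 (mod 209)
10^8 ≡ 177^2 = 31329 ≡ 188 (mod 209)
10^16 ≡ 188^2 = 35344 ≡ 23 (mod 209)
10^32 ≡ 23^2 = 529 ≡ 111 (mod 209)
10^64 ≡ 111^2 = 12321 ≡ 199 (mod 209)
10^128 ≡ 199^2 = 39601 ≡ 100 (mod 209)
208 = 128 + 64 + 16 in binary powers of 2.
So 10^208 ≡ 100 · 199 · 23 ≡ 199 (mod 209).
Since 199 ≠ 1, base 10 is a Fermat witness: 209 is composite.

199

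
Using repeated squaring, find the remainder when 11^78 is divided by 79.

1

11^1 ≡ 11 (mod 79)
11^2 ≡ 11^2 = 121 ≡ 42 (mod 79)
11^4 ≡ 42^2 = 1764 ≡ 26 (mod 79)
11^8 ≡ 26^2 = 676 ≡ 44 (mod 79)
11^16 ≡ 44^2 = 1936 ≡ 40 (mod 79)
11^32 ≡ 40^2 = 1600 ≡ 20 (mod 79)
11^64 ≡ 20^2 = 400 ≡ 5 (mod 79)
78 = 64 + 8 + 4 + 2 in binary powers of 2.
So 11^78 ≡ 5 · 44 · 26 · 42 ≡ 1 (mod 79).
Since the result is 1, base 11 gives no evidence that 79 is composite.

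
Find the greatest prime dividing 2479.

67

2479 = 37 · 67
67 is prime.
So 2479 = 37 · 67; the largest prime factor is 67.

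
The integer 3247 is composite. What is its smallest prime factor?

3247 is odd.
Digit sum 16, not divisible by 3.
Ends in 7: not divisible by 5.
7: 3247 = 7·463 + 6
11: 3247 = 11·295 + 2
13: 3247 = 13·249 + 10
17: 3247 = 17·191

17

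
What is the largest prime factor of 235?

235 = 5 · 47
47 is prime.
So 235 = 5 · 47; the largest prime factor is 47.

47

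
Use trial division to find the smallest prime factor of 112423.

112423 is odd.
Digit sum 13, not divisible by 3.
Ends in 3: not divisible by 5.
7: 112423 = 7·16060 + 3
11: 112423 = 11·10220 + 3
13: 112423 = 13·8647 + 12
17: 112423 = 17·6613 + 2
19: 112423 = 19·5917

19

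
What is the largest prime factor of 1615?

1615 = 5 · 323
323 = 17 · 19
19 is prime.
So 1615 = 5 · 17 · 19; the largest prime factor is 19.

19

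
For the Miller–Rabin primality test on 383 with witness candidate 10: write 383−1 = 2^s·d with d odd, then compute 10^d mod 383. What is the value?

382

383 − 1 = 382 = 2^1 · 191, so d = 191.
10^1 ≡ 10 (mod 383)
10^2 ≡ 10^2 = 100 ≡ 100 (mod 383)
10^4 ≡ 100^2 = 10000 ≡ 42 (mod 383)
10^8 ≡ 42^2 = 1764 ≡ 232 (mod 383)
10^16 ≡ 232^2 = 53824 ≡ 204 (mod 383)
10^32 ≡ 204^2 = 41616 ≡ 252 (mod 383)
10^64 ≡ 252^2 = 63504 ≡ 309 (mod 383)
10^128 ≡ 309^2 = 95481 ≡ 114 (mod 383)
191 = 128 + 32 + 16 + 8 + 4 + 2 + 1 in binary powers of 2.
So 10^191 ≡ 114 · 252 · 204 · 232 · 42 · 100 · 10 ≡ 382 (mod 383).
Since 10^d ≡ 382 (mod 383), base 10 does not prove 383 composite.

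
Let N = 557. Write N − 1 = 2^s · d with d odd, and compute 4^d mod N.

556

557 − 1 = 556 = 2^2 · 139, so d = 139.
4^1 ≡ 4 (mod 557)
4^2 ≡ 4^2 = 16 ≡ 16 (mod 557)
4^4 ≡ 16^2 = 256 ≡ 256 (mod 557)
4^8 ≡ 256^2 = 65536 ≡ 367 (mod 557)
4^16 ≡ 367^2 = 134689 ≡ 452 (mod 557)
4^32 ≡ 452^2 = 204304 ≡ 442 (mod 557)
4^64 ≡ 442^2 = 195364 ≡ 414 (mod 557)
4^128 ≡ 414^2 = 171396 ≡ 397 (mod 557)
139 = 128 + 8 + 2 + 1 in binary powers of 2.
So 4^139 ≡ 397 · 367 · 16 · 4 ≡ 556 (mod 557).
Since 4^d ≡ 556 (mod 557), base 4 does not prove 557 composite.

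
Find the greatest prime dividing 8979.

8979 = 3 · 2993
2993 = 41 · 73
73 is prime.
So 8979 = 3 · 41 · 73; the largest prime factor is 73.

73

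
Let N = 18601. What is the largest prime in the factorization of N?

18601 = 11 · 1691
1691 = 19 · 89
89 is prime.
So 18601 = 11 · 19 · 89; the largest prime factor is 89.

89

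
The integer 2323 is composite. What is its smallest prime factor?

23

2323 is odd.
Digit sum 10, not divisible by 3.
Ends in 3: not divisible by 5.
7: 2323 = 7·331 + 6
11: 2323 = 11·211 + 2
13: 2323 = 13·178 + 9
17: 2323 = 17·136 + 11
19: 2323 = 19·122 + 5
23: 2323 = 23·101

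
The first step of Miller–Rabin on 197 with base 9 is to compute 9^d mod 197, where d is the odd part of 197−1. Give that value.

197 − 1 = 196 = 2^2 · 49, so d = 49.
9^1 ≡ 9 (mod 197)
9^2 ≡ 9^2 = 81 ≡ 81 (mod 197)
9^4 ≡ 81^2 = 6561 ≡ 60 (mod 197)
9^8 ≡ 60^2 = 3600 ≡ 54 (mod 197)
9^16 ≡ 54^2 = 2916 ≡ 158 (mod 197)
9^32 ≡ 158^2 = 24964 ≡ 142 (mod 197)
49 = 32 + 16 + 1 in binary powers of 2.
So 9^49 ≡ 142 · 158 · 9 ≡ 196 (mod 197).
Since 9^d ≡ 196 (mod 197), base 9 does not prove 197 composite.

196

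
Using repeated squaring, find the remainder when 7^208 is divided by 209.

7^1 ≡ 7 (mod 209)
7^2 ≡ 7^2 = 49 ≡ 49 (mod 209)
7^4 ≡ 49^2 = 2401 ≡ 102 (mod 209)
7^8 ≡ 102^2 = 10404 ≡ 163 (mod 209)
7^16 ≡ 163^2 = 26569 ≡ 26 (mod 209)
7^32 ≡ 26^2 = 676 ≡ 49 (mod 209)
7^64 ≡ 49^2 = 2401 ≡ 102 (mod 209)
7^128 ≡ 102^2 = 10404 ≡ 163 (mod 209)
208 = 128 + 64 + 16 in binary powers of 2.
So 7^208 ≡ 163 · 102 · 26 ≡ 64 (mod 209).
Since 64 ≠ 1, base 7 is a Fermat witness: 209 is composite.

64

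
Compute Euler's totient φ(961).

Factor: 961 = 31^2.
φ(961) = 31^1·(31−1) = 930.

930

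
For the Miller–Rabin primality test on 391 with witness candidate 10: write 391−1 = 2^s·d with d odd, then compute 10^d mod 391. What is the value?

391 − 1 = 390 = 2^1 · 195, so d = 195.
10^1 ≡ 10 (mod 391)
10^2 ≡ 10^2 = 100 ≡ 100 (mod 391)
10^4 ≡ 100^2 = 10000 ≡ 225 (mod 391)
10^8 ≡ 225^2 = 50625 ≡ 186 (mod 391)
10^16 ≡ 186^2 = 34596 ≡ 188 (mod 391)
10^32 ≡ 188^2 = 35344 ≡ 154 (mod 391)
10^64 ≡ 154^2 = 23716 ≡ 256 (mod 391)
10^128 ≡ 256^2 = 65536 ≡ 239 (mod 391)
195 = 128 + 64 + 2 + 1 in binary powers of 2.
So 10^195 ≡ 239 · 256 · 100 · 10 ≡ 320 (mod 391).
Squaring chain: 320; never reaches −1, so base 10 is a Miller–Rabin witness that 391 is composite.

320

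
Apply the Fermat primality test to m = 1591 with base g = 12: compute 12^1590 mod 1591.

84

12^1 ≡ 12 (mod 1591)
12^2 ≡ 12^2 = 144 ≡ 144 (mod 1591)
12^4 ≡ 144^2 = 20736 ≡ 53 (mod 1591)
12^8 ≡ 53^2 = 2809 ≡ 1218 (mod 1591)
12^16 ≡ 1218^2 = 1483524 ≡ 712 (mod 1591)
12^32 ≡ 712^2 = 506944 ≡ 1006 (mod 1591)
12^64 ≡ 1006^2 = 1012036 ≡ 160 (mod 1591)
12^128 ≡ 160^2 = 25600 ≡ 144 (mod 1591)
12^256 ≡ 144^2 = 20736 ≡ 53 (mod 1591)
12^512 ≡ 53^2 = 2809 ≡ 1218 (mod 1591)
12^1024 ≡ 1218^2 = 1483524 ≡ 712 (mod 1591)
1590 = 1024 + 512 + 32 + 16 + 4 + 2 in binary powers of 2.
So 12^1590 ≡ 712 · 1218 · 1006 · 712 · 53 · 144 ≡ 84 (mod 1591).
Since 84 ≠ 1, base 12 is a Fermat witness: 1591 is composite.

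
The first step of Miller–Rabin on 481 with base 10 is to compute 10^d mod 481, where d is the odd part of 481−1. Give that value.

481 − 1 = 480 = 2^5 · 15, so d = 15.
10^1 ≡ 10 (mod 481)
10^2 ≡ 10^2 = 100 ≡ 100 (mod 481)
10^4 ≡ 100^2 = 10000 ≡ 380 (mod 481)
10^8 ≡ 380^2 = 144400 ≡ 100 (mod 481)
15 = 8 + 4 + 2 + 1 in binary powers of 2.
So 10^15 ≡ 100 · 380 · 100 · 10 ≡ 38 (mod 481).
Squaring chain: 38 → 1 → 1 → 1 → 1; never reaches −1, so base 10 is a Miller–Rabin witness that 481 is composite.

38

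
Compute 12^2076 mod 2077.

560

12^1 ≡ 12 (mod 2077)
12^2 ≡ 12^2 = 144 ≡ 144 (mod 2077)
12^4 ≡ 144^2 = 20736 ≡ 2043 (mod 2077)
12^8 ≡ 2043^2 = 4173849 ≡ 1156 (mod 2077)
12^16 ≡ 1156^2 = 1336336 ≡ 825 (mod 2077)
12^32 ≡ 825^2 = 680625 ≡ 1446 (mod 2077)
12^64 ≡ 1446^2 = 2090916 ≡ 1454 (mod 2077)
12^128 ≡ 1454^2 = 2114116 ≡ 1807 (mod 2077)
12^256 ≡ 1807^2 = 3265249 ≡ 205 (mod 2077)
12^512 ≡ 205^2 = 42025 ≡ 485 (mod 2077)
12^1024 ≡ 485^2 = 235225 ≡ 524 (mod 2077)
12^2048 ≡ 524^2 = 274576 ≡ 412 (mod 2077)
2076 = 2048 + 16 + 8 + 4 in binary powers of 2.
So 12^2076 ≡ 412 · 825 · 1156 · 2043 ≡ 560 (mod 2077).
Since 560 ≠ 1, base 12 is a Fermat witness: 2077 is composite.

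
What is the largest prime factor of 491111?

491111 = 61 · 8051
8051 = 83 · 97
97 is prime.
So 491111 = 61 · 83 · 97; the largest prime factor is 97.

97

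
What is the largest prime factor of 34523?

34523 = 19 · 1817
1817 = 23 · 79
79 is prime.
So 34523 = 19 · 23 · 79; the largest prime factor is 79.

79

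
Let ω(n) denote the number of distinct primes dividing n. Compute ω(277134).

6

277134 = 2 · 138567
138567 = 3 · 46189
46189 = 11 · 4199
4199 = 13 · 323
323 = 17 · 19
277134 = 2 · 3 · 11 · 13 · 17 · 19, which has 6 distinct prime factors.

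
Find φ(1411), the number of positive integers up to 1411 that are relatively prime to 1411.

Factor: 1411 = 17 · 83.
φ(1411) = (17−1) · (83−1) = 16 · 82 = 1312.

1312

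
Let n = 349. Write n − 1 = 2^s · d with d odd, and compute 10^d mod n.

349 − 1 = 348 = 2^2 · 87, so d = 87.
10^1 ≡ 10 (mod 349)
10^2 ≡ 10^2 = 100 ≡ 100 (mod 349)
10^4 ≡ 100^2 = 10000 ≡ 228 (mod 349)
10^8 ≡ 228^2 = 51984 ≡ 332 (mod 349)
10^16 ≡ 332^2 = 110224 ≡ 289 (mod 349)
10^32 ≡ 289^2 = 83521 ≡ 110 (mod 349)
10^64 ≡ 110^2 = 12100 ≡ 234 (mod 349)
87 = 64 + 16 + 4 + 2 + 1 in binary powers of 2.
So 10^87 ≡ 234 · 289 · 228 · 100 · 10 ≡ 136 (mod 349).
Squaring chain: 136 → 348; reaches −1, so base 10 does not prove 349 composite.

136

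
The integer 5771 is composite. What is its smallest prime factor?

5771 is odd.
Digit sum 20, not divisible by 3.
Ends in 1: not divisible by 5.
7: 5771 = 7·824 + 3
11: 5771 = 11·524 + 7
13: 5771 = 13·443 + 12
17: 5771 = 17·339 + 8
19: 5771 = 19·303 + 14
23: 5771 = 23·250 + 21
29: 5771 = 29·199

29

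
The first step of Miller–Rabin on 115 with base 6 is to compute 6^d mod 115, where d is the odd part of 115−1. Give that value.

36

115 − 1 = 114 = 2^1 · 57, so d = 57.
6^1 ≡ 6 (mod 115)
6^2 ≡ 6^2 = 36 ≡ 36 (mod 115)
6^4 ≡ 36^2 = 1296 ≡ 31 (mod 115)
6^8 ≡ 31^2 = 961 ≡ 41 (mod 115)
6^16 ≡ 41^2 = 1681 ≡ 71 (mod 115)
6^32 ≡ 71^2 = 5041 ≡ 96 (mod 115)
57 = 32 + 16 + 8 + 1 in binary powers of 2.
So 6^57 ≡ 96 · 71 · 41 · 6 ≡ 36 (mod 115).
Squaring chain: 36; never reaches −1, so base 6 is a Miller–Rabin witness that 115 is composite.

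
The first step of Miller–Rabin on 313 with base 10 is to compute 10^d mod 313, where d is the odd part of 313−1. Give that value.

313 − 1 = 312 = 2^3 · 39, so d = 39.
10^1 ≡ 10 (mod 313)
10^2 ≡ 10^2 = 100 ≡ 100 (mod 313)
10^4 ≡ 100^2 = 10000 ≡ 297 (mod 313)
10^8 ≡ 297^2 = 88209 ≡ 256 (mod 313)
10^16 ≡ 256^2 = 65536 ≡ 119 (mod 313)
10^32 ≡ 119^2 = 14161 ≡ 76 (mod 313)
39 = 32 + 4 + 2 + 1 in binary powers of 2.
So 10^39 ≡ 76 · 297 · 100 · 10 ≡ 5 (mod 313).
Squaring chain: 5 → 25 → 312; reaches −1, so base 10 does not prove 313 composite.

5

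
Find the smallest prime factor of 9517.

31

9517 is odd.
Digit sum 22, not divisible by 3.
Ends in 7: not divisible by 5.
7: 9517 = 7·1359 + 4
11: 9517 = 11·865 + 2
13: 9517 = 13·732 + 1
17: 9517 = 17·559 + 14
19: 9517 = 19·500 + 17
23: 9517 = 23·413 + 18
29: 9517 = 29·328 + 5
31: 9517 = 31·307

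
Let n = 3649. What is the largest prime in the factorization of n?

89

3649 = 41 · 89
89 is prime.
So 3649 = 41 · 89; the largest prime factor is 89.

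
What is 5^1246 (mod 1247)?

5^1 ≡ 5 (mod 1247)
5^2 ≡ 5^2 = 25 ≡ 25 (mod 1247)
5^4 ≡ 25^2 = 625 ≡ 625 (mod 1247)
5^8 ≡ 625^2 = 390625 ≡ 314 (mod 1247)
5^16 ≡ 314^2 = 98596 ≡ 83 (mod 1247)
5^32 ≡ 83^2 = 6889 ≡ 654 (mod 1247)
5^64 ≡ 654^2 = 427716 ≡ 1242 (mod 1247)
5^128 ≡ 1242^2 = 1542564 ≡ 25 (mod 1247)
5^256 ≡ 25^2 = 625 ≡ 625 (mod 1247)
5^512 ≡ 625^2 = 390625 ≡ 314 (mod 1247)
5^1024 ≡ 314^2 = 98596 ≡ 83 (mod 1247)
1246 = 1024 + 128 + 64 + 16 + 8 + 4 + 2 in binary powers of 2.
So 5^1246 ≡ 83 · 25 · 1242 · 83 · 314 · 625 · 25 ≡ 436 (mod 1247).
Since 436 ≠ 1, base 5 is a Fermat witness: 1247 is composite.

436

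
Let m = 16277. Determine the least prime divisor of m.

16277 is odd.
Digit sum 23, not divisible by 3.
Ends in 7: not divisible by 5.
7: 16277 = 7·2325 + 2
11: 16277 = 11·1479 + 8
13: 16277 = 13·1252 + 1
17: 16277 = 17·957 + 8
19: 16277 = 19·856 + 13
23: 16277 = 23·707 + 16
29: 16277 = 29·561 + 8
31: 16277 = 31·525 + 2
37: 16277 = 37·439 + 34
41: 16277 = 41·397

41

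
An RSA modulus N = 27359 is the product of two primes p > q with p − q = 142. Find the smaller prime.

109

Since p = q + 142, we have 27359 = q(q + 142), so q² + 142q − 27359 = 0.
Discriminant: 142² + 4·27359 = 20164 + 109436 = 129600; √129600 = 360.
q = (−142 + 360)/2 = 109, and p = q + 142 = 251.
Check: 109 · 251 = 27359.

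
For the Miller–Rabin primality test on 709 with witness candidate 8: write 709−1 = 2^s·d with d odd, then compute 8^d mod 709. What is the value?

709 − 1 = 708 = 2^2 · 177, so d = 177.
8^1 ≡ 8 (mod 709)
8^2 ≡ 8^2 = 64 ≡ 64 (mod 709)
8^4 ≡ 64^2 = 4096 ≡ 551 (mod 709)
8^8 ≡ 551^2 = 303601 ≡ 149 (mod 709)
8^16 ≡ 149^2 = 22201 ≡ 222 (mod 709)
8^32 ≡ 222^2 = 49284 ≡ 363 (mod 709)
8^64 ≡ 363^2 = 131769 ≡ 604 (mod 709)
8^128 ≡ 604^2 = 364816 ≡ 390 (mod 709)
177 = 128 + 32 + 16 + 1 in binary powers of 2.
So 8^177 ≡ 390 · 363 · 222 · 8 ≡ 613 (mod 709).
Squaring chain: 613 → 708; reaches −1, so base 8 does not prove 709 composite.

613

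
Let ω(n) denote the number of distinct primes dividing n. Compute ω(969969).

6

969969 = 3 · 323323
323323 = 7 · 46189
46189 = 11 · 4199
4199 = 13 · 323
323 = 17 · 19
969969 = 3 · 7 · 11 · 13 · 17 · 19, which has 6 distinct prime factors.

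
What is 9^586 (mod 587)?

9^1 ≡ 9 (mod 587)
9^2 ≡ 9^2 = 81 ≡ 81 (mod 587)
9^4 ≡ 81^2 = 6561 ≡ 104 (mod 587)
9^8 ≡ 104^2 = 10816 ≡ 250 (mod 587)
9^16 ≡ 250^2 = 62500 ≡ 278 (mod 587)
9^32 ≡ 278^2 = 77284 ≡ 387 (mod 587)
9^64 ≡ 387^2 = 149769 ≡ 84 (mod 587)
9^128 ≡ 84^2 = 7056 ≡ 12 (mod 587)
9^256 ≡ 12^2 = 144 ≡ 144 (mod 587)
9^512 ≡ 144^2 = 20736 ≡ 191 (mod 587)
586 = 512 + 64 + 8 + 2 in binary powers of 2.
So 9^586 ≡ 191 · 84 · 250 · 81 ≡ 1 (mod 587).
Since the result is 1, base 9 gives no evidence that 587 is composite.

1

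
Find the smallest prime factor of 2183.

37

2183 is odd.
Digit sum 14, not divisible by 3.
Ends in 3: not divisible by 5.
7: 2183 = 7·311 + 6
11: 2183 = 11·198 + 5
13: 2183 = 13·167 + 12
17: 2183 = 17·128 + 7
19: 2183 = 19·114 + 17
23: 2183 = 23·94 + 21
29: 2183 = 29·75 + 8
31: 2183 = 31·70 + 13
37: 2183 = 37·59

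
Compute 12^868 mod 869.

12^1 ≡ 12 (mod 869)
12^2 ≡ 12^2 = 144 ≡ 144 (mod 869)
12^4 ≡ 144^2 = 20736 ≡ 749 (mod 869)
12^8 ≡ 749^2 = 561001 ≡ 496 (mod 869)
12^16 ≡ 496^2 = 246016 ≡ 89 (mod 869)
12^32 ≡ 89^2 = 7921 ≡ 100 (mod 869)
12^64 ≡ 100^2 = 10000 ≡ 441 (mod 869)
12^128 ≡ 441^2 = 194481 ≡ 694 (mod 869)
12^256 ≡ 694^2 = 481636 ≡ 210 (mod 869)
12^512 ≡ 210^2 = 44100 ≡ 650 (mod 869)
868 = 512 + 256 + 64 + 32 + 4 in binary powers of 2.
So 12^868 ≡ 650 · 210 · 441 · 100 · 749 ≡ 166 (mod 869).
Since 166 ≠ 1, base 12 is a Fermat witness: 869 is composite.

166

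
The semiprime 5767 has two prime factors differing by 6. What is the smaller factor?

Since p = q + 6, we have 5767 = q(q + 6), so q² + 6q − 5767 = 0.
Discriminant: 6² + 4·5767 = 36 + 23068 = 23104; √23104 = 152.
q = (−6 + 152)/2 = 73, and p = q + 6 = 79.
Check: 73 · 79 = 5767.

73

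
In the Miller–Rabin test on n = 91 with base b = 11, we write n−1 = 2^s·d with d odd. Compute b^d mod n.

8

91 − 1 = 90 = 2^1 · 45, so d = 45.
11^1 ≡ 11 (mod 91)
11^2 ≡ 11^2 = 121 ≡ 30 (mod 91)
11^4 ≡ 30^2 = 900 ≡ 81 (mod 91)
11^8 ≡ 81^2 = 6561 ≡ 9 (mod 91)
11^16 ≡ 9^2 = 81 ≡ 81 (mod 91)
11^32 ≡ 81^2 = 6561 ≡ 9 (mod 91)
45 = 32 + 8 + 4 + 1 in binary powers of 2.
So 11^45 ≡ 9 · 9 · 81 · 11 ≡ 8 (mod 91).
Squaring chain: 8; never reaches −1, so base 11 is a Miller–Rabin witness that 91 is composite.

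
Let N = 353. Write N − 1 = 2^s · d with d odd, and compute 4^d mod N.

353 − 1 = 352 = 2^5 · 11, so d = 11.
4^1 ≡ 4 (mod 353)
4^2 ≡ 4^2 = 16 ≡ 16 (mod 353)
4^4 ≡ 16^2 = 256 ≡ 256 (mod 353)
4^8 ≡ 256^2 = 65536 ≡ 231 (mod 353)
11 = 8 + 2 + 1 in binary powers of 2.
So 4^11 ≡ 231 · 16 · 4 ≡ 311 (mod 353).
Squaring chain: 311 → 352 → 1 → 1 → 1; reaches −1, so base 4 does not prove 353 composite.

311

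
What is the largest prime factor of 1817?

79

1817 = 23 · 79
79 is prime.
So 1817 = 23 · 79; the largest prime factor is 79.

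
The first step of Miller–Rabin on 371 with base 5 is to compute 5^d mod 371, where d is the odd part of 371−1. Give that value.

87

371 − 1 = 370 = 2^1 · 185, so d = 185.
5^1 ≡ 5 (mod 371)
5^2 ≡ 5^2 = 25 ≡ 25 (mod 371)
5^4 ≡ 25^2 = 625 ≡ 254 (mod 371)
5^8 ≡ 254^2 = 64516 ≡ 333 (mod 371)
5^16 ≡ 333^2 = 110889 ≡ 331 (mod 371)
5^32 ≡ 331^2 = 109561 ≡ 116 (mod 371)
5^64 ≡ 116^2 = 13456 ≡ 100 (mod 371)
5^128 ≡ 100^2 = 10000 ≡ 354 (mod 371)
185 = 128 + 32 + 16 + 8 + 1 in binary powers of 2.
So 5^185 ≡ 354 · 116 · 331 · 333 · 5 ≡ 87 (mod 371).
Squaring chain: 87; never reaches −1, so base 5 is a Miller–Rabin witness that 371 is composite.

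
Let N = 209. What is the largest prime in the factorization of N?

209 = 11 · 19
19 is prime.
So 209 = 11 · 19; the largest prime factor is 19.

19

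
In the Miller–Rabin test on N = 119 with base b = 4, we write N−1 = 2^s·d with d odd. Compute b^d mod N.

119 − 1 = 118 = 2^1 · 59, so d = 59.
4^1 ≡ 4 (mod 119)
4^2 ≡ 4^2 = 16 ≡ 16 (mod 119)
4^4 ≡ 16^2 = 256 ≡ 18 (mod 119)
4^8 ≡ 18^2 = 324 ≡ 86 (mod 119)
4^16 ≡ 86^2 = 7396 ≡ 18 (mod 119)
4^32 ≡ 18^2 = 324 ≡ 86 (mod 119)
59 = 32 + 16 + 8 + 2 + 1 in binary powers of 2.
So 4^59 ≡ 86 · 18 · 86 · 16 · 4 ≡ 30 (mod 119).
Squaring chain: 30; never reaches −1, so base 4 is a Miller–Rabin witness that 119 is composite.

30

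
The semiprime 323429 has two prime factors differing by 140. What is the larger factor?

Since p = q + 140, we have 323429 = q(q + 140), so q² + 140q − 323429 = 0.
Discriminant: 140² + 4·323429 = 19600 + 1293716 = 1313316; √1313316 = 1146.
q = (−140 + 1146)/2 = 503, and p = q + 140 = 643.
Check: 503 · 643 = 323429.

643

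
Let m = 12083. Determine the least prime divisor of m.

12083 is odd.
Digit sum 14, not divisible by 3.
Ends in 3: not divisible by 5.
7: 12083 = 7·1726 + 1
11: 12083 = 11·1098 + 5
13: 12083 = 13·929 + 6
17: 12083 = 17·710 + 13
19: 12083 = 19·635 + 18
23: 12083 = 23·525 + 8
29: 12083 = 29·416 + 19
31: 12083 = 31·389 + 24
37: 12083 = 37·326 + 21
41: 12083 = 41·294 + 29
43: 12083 = 43·281

43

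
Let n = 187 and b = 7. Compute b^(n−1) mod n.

70

7^1 ≡ 7 (mod 187)
7^2 ≡ 7^2 = 49 ≡ 49 (mod 187)
7^4 ≡ 49^2 = 2401 ≡ 157 (mod 187)
7^8 ≡ 157^2 = 24649 ≡ 152 (mod 187)
7^16 ≡ 152^2 = 23104 ≡ 103 (mod 187)
7^32 ≡ 103^2 = 10609 ≡ 137 (mod 187)
7^64 ≡ 137^2 = 18769 ≡ 69 (mod 187)
7^128 ≡ 69^2 = 4761 ≡ 86 (mod 187)
186 = 128 + 32 + 16 + 8 + 2 in binary powers of 2.
So 7^186 ≡ 86 · 137 · 103 · 152 · 49 ≡ 70 (mod 187).
Since 70 ≠ 1, base 7 is a Fermat witness: 187 is composite.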